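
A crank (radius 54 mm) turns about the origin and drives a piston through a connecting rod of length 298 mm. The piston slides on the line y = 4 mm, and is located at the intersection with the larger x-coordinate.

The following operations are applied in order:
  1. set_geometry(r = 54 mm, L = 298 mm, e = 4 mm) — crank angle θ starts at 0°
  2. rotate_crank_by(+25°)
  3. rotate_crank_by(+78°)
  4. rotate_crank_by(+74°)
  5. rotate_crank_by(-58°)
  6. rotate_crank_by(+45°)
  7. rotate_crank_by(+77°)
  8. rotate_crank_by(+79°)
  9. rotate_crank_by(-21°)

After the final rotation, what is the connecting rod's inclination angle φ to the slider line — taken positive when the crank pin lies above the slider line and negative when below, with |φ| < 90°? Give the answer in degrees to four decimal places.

set_geometry: r = 54 mm, L = 298 mm, e = 4 mm; θ ← 0°
rotate_crank_by(+25°): θ ← 0° +25° = 25°
rotate_crank_by(+78°): θ ← 25° +78° = 103°
rotate_crank_by(+74°): θ ← 103° +74° = 177°
rotate_crank_by(-58°): θ ← 177° -58° = 119°
rotate_crank_by(+45°): θ ← 119° +45° = 164°
rotate_crank_by(+77°): θ ← 164° +77° = 241°
rotate_crank_by(+79°): θ ← 241° +79° = 320°
rotate_crank_by(-21°): θ ← 320° -21° = 299°
crank pin P = (r cos θ, r sin θ) = (26.179719, -47.229464)
h = r sin θ − e = -47.229464 − 4 = -51.229464
sin φ = h / L = -51.229464 / 298 = -0.17191095
φ = arcsin(-0.17191095) = -9.898945°

-9.8989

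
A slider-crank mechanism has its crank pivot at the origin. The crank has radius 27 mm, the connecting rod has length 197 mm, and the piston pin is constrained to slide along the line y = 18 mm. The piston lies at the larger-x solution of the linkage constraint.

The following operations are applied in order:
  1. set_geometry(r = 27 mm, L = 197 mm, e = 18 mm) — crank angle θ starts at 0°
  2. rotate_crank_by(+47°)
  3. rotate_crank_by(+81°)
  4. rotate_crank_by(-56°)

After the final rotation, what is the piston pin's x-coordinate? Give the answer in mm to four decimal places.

set_geometry: r = 27 mm, L = 197 mm, e = 18 mm; θ ← 0°
rotate_crank_by(+47°): θ ← 0° +47° = 47°
rotate_crank_by(+81°): θ ← 47° +81° = 128°
rotate_crank_by(-56°): θ ← 128° -56° = 72°
crank pin P = (r cos θ, r sin θ) = (8.343459, 25.678526)
h = r sin θ − e = 25.678526 − 18 = 7.678526
x = r cos θ + √(L² − h²) = 8.343459 + √(38809.0 − 58.9598) = 8.343459 + 196.850299 = 205.193758

205.1938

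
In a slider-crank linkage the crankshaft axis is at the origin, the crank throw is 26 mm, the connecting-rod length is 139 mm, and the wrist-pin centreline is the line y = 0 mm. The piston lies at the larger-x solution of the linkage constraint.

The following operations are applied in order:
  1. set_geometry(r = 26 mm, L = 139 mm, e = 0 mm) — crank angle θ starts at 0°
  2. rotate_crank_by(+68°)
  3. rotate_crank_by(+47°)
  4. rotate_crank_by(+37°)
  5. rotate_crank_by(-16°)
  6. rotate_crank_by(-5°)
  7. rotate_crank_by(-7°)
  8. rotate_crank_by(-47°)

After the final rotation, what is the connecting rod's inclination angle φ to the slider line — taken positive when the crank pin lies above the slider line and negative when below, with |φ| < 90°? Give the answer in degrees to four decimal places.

set_geometry: r = 26 mm, L = 139 mm, e = 0 mm; θ ← 0°
rotate_crank_by(+68°): θ ← 0° +68° = 68°
rotate_crank_by(+47°): θ ← 68° +47° = 115°
rotate_crank_by(+37°): θ ← 115° +37° = 152°
rotate_crank_by(-16°): θ ← 152° -16° = 136°
rotate_crank_by(-5°): θ ← 136° -5° = 131°
rotate_crank_by(-7°): θ ← 131° -7° = 124°
rotate_crank_by(-47°): θ ← 124° -47° = 77°
crank pin P = (r cos θ, r sin θ) = (5.848727, 25.333622)
h = r sin θ − e = 25.333622 − 0 = 25.333622
sin φ = h / L = 25.333622 / 139 = 0.18225627
φ = arcsin(0.18225627) = 10.501209°

10.5012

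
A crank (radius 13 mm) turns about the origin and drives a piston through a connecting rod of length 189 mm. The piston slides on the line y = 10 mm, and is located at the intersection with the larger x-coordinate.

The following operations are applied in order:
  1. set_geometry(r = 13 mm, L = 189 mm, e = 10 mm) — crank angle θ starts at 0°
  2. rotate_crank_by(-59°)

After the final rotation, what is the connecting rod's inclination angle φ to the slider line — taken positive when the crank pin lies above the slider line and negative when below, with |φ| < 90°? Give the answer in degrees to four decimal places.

-6.4230

set_geometry: r = 13 mm, L = 189 mm, e = 10 mm; θ ← 0°
rotate_crank_by(-59°): θ ← 0° -59° = -59°
crank pin P = (r cos θ, r sin θ) = (6.695495, -11.143175)
h = r sin θ − e = -11.143175 − 10 = -21.143175
sin φ = h / L = -21.143175 / 189 = -0.11186865
φ = arcsin(-0.11186865) = -6.423046°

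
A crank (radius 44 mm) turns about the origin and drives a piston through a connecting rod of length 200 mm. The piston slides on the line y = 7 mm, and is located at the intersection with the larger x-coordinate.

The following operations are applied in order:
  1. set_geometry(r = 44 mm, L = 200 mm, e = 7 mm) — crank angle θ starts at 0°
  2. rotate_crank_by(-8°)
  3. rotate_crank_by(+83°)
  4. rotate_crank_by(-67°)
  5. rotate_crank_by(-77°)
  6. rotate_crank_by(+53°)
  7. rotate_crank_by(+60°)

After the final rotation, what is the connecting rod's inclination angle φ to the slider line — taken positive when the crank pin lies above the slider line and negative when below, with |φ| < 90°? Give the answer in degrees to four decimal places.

set_geometry: r = 44 mm, L = 200 mm, e = 7 mm; θ ← 0°
rotate_crank_by(-8°): θ ← 0° -8° = -8°
rotate_crank_by(+83°): θ ← -8° +83° = 75°
rotate_crank_by(-67°): θ ← 75° -67° = 8°
rotate_crank_by(-77°): θ ← 8° -77° = -69°
rotate_crank_by(+53°): θ ← -69° +53° = -16°
rotate_crank_by(+60°): θ ← -16° +60° = 44°
crank pin P = (r cos θ, r sin θ) = (31.650951, 30.564968)
h = r sin θ − e = 30.564968 − 7 = 23.564968
sin φ = h / L = 23.564968 / 200 = 0.11782484
φ = arcsin(0.11782484) = 6.766585°

6.7666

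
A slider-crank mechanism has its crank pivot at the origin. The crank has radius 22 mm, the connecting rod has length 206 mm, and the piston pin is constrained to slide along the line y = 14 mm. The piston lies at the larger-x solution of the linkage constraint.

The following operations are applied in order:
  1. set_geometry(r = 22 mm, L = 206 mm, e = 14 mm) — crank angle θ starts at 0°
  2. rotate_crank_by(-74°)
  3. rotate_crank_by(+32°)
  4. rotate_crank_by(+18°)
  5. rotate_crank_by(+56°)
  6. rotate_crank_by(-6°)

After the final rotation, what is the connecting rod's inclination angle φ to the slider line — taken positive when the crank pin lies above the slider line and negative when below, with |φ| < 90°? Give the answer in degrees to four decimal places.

set_geometry: r = 22 mm, L = 206 mm, e = 14 mm; θ ← 0°
rotate_crank_by(-74°): θ ← 0° -74° = -74°
rotate_crank_by(+32°): θ ← -74° +32° = -42°
rotate_crank_by(+18°): θ ← -42° +18° = -24°
rotate_crank_by(+56°): θ ← -24° +56° = 32°
rotate_crank_by(-6°): θ ← 32° -6° = 26°
crank pin P = (r cos θ, r sin θ) = (19.773469, 9.644165)
h = r sin θ − e = 9.644165 − 14 = -4.355835
sin φ = h / L = -4.355835 / 206 = -0.02114483
φ = arcsin(-0.02114483) = -1.211600°

-1.2116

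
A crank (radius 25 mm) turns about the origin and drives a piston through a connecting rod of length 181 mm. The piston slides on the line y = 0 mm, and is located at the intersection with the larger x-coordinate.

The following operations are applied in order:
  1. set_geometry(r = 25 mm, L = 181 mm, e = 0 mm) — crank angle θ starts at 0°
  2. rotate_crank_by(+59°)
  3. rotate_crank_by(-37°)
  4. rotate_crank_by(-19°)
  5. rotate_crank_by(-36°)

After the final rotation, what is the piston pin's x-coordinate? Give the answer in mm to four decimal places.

set_geometry: r = 25 mm, L = 181 mm, e = 0 mm; θ ← 0°
rotate_crank_by(+59°): θ ← 0° +59° = 59°
rotate_crank_by(-37°): θ ← 59° -37° = 22°
rotate_crank_by(-19°): θ ← 22° -19° = 3°
rotate_crank_by(-36°): θ ← 3° -36° = -33°
crank pin P = (r cos θ, r sin θ) = (20.966764, -13.615976)
h = r sin θ − e = -13.615976 − 0 = -13.615976
x = r cos θ + √(L² − h²) = 20.966764 + √(32761.0 − 185.3948) = 20.966764 + 180.487133 = 201.453897

201.4539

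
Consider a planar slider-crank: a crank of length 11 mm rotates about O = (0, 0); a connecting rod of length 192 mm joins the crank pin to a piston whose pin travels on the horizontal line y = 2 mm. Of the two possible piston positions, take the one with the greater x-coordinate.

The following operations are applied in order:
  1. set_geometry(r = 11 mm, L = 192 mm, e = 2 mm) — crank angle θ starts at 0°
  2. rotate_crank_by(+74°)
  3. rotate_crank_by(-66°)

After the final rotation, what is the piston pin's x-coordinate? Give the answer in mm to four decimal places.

set_geometry: r = 11 mm, L = 192 mm, e = 2 mm; θ ← 0°
rotate_crank_by(+74°): θ ← 0° +74° = 74°
rotate_crank_by(-66°): θ ← 74° -66° = 8°
crank pin P = (r cos θ, r sin θ) = (10.892949, 1.530904)
h = r sin θ − e = 1.530904 − 2 = -0.469096
x = r cos θ + √(L² − h²) = 10.892949 + √(36864.0 − 0.2201) = 10.892949 + 191.999427 = 202.892376

202.8924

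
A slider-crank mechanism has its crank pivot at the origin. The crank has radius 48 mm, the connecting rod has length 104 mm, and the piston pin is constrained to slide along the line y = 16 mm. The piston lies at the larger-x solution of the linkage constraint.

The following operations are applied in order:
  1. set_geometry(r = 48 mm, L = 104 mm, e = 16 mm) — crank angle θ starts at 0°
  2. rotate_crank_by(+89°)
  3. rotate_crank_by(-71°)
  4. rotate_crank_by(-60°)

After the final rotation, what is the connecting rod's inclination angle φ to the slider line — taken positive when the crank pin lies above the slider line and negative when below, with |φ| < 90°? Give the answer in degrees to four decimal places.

-27.5599

set_geometry: r = 48 mm, L = 104 mm, e = 16 mm; θ ← 0°
rotate_crank_by(+89°): θ ← 0° +89° = 89°
rotate_crank_by(-71°): θ ← 89° -71° = 18°
rotate_crank_by(-60°): θ ← 18° -60° = -42°
crank pin P = (r cos θ, r sin θ) = (35.670952, -32.118269)
h = r sin θ − e = -32.118269 − 16 = -48.118269
sin φ = h / L = -48.118269 / 104 = -0.46267566
φ = arcsin(-0.46267566) = -27.559898°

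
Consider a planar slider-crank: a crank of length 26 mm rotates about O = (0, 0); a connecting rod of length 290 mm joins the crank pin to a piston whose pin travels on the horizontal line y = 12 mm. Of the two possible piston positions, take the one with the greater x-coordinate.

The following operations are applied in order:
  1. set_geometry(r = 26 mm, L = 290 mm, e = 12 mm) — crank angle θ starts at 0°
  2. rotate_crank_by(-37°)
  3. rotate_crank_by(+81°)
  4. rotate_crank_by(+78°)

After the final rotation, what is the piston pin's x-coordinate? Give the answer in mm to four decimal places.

276.0479

set_geometry: r = 26 mm, L = 290 mm, e = 12 mm; θ ← 0°
rotate_crank_by(-37°): θ ← 0° -37° = -37°
rotate_crank_by(+81°): θ ← -37° +81° = 44°
rotate_crank_by(+78°): θ ← 44° +78° = 122°
crank pin P = (r cos θ, r sin θ) = (-13.777901, 22.049251)
h = r sin θ − e = 22.049251 − 12 = 10.049251
x = r cos θ + √(L² − h²) = -13.777901 + √(84100.0 − 100.9874) = -13.777901 + 289.825831 = 276.047931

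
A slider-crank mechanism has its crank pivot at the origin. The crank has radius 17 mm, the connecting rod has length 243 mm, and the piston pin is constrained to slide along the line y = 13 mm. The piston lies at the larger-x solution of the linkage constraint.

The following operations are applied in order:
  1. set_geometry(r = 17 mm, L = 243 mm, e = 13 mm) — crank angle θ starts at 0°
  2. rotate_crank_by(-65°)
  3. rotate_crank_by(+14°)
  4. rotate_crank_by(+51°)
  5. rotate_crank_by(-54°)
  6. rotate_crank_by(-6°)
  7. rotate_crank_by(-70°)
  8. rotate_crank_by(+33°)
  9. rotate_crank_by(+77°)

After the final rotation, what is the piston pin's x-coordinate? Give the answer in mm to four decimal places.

set_geometry: r = 17 mm, L = 243 mm, e = 13 mm; θ ← 0°
rotate_crank_by(-65°): θ ← 0° -65° = -65°
rotate_crank_by(+14°): θ ← -65° +14° = -51°
rotate_crank_by(+51°): θ ← -51° +51° = 0°
rotate_crank_by(-54°): θ ← 0° -54° = -54°
rotate_crank_by(-6°): θ ← -54° -6° = -60°
rotate_crank_by(-70°): θ ← -60° -70° = -130°
rotate_crank_by(+33°): θ ← -130° +33° = -97°
rotate_crank_by(+77°): θ ← -97° +77° = -20°
crank pin P = (r cos θ, r sin θ) = (15.974775, -5.814342)
h = r sin θ − e = -5.814342 − 13 = -18.814342
x = r cos θ + √(L² − h²) = 15.974775 + √(59049.0 − 353.9795) = 15.974775 + 242.270552 = 258.245327

258.2453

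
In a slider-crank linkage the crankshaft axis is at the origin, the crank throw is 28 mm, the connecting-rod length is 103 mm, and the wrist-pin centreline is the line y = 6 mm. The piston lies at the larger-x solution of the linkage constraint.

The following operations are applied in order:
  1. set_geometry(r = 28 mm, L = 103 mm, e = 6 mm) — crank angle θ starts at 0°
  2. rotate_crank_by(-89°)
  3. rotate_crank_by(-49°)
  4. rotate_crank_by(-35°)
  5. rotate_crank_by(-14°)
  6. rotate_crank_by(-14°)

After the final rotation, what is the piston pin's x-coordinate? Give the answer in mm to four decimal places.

76.7807

set_geometry: r = 28 mm, L = 103 mm, e = 6 mm; θ ← 0°
rotate_crank_by(-89°): θ ← 0° -89° = -89°
rotate_crank_by(-49°): θ ← -89° -49° = -138°
rotate_crank_by(-35°): θ ← -138° -35° = -173°
rotate_crank_by(-14°): θ ← -173° -14° = -187°
rotate_crank_by(-14°): θ ← -187° -14° = -201°
crank pin P = (r cos θ, r sin θ) = (-26.140252, 10.034303)
h = r sin θ − e = 10.034303 − 6 = 4.034303
x = r cos θ + √(L² − h²) = -26.140252 + √(10609.0 − 16.2756) = -26.140252 + 102.920962 = 76.780710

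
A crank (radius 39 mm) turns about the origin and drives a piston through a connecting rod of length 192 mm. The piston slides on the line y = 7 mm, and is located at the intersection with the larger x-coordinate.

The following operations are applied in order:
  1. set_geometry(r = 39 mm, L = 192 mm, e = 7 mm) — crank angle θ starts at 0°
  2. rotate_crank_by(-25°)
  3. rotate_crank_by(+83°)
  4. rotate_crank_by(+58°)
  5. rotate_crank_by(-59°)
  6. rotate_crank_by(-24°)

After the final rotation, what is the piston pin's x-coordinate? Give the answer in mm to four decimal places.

set_geometry: r = 39 mm, L = 192 mm, e = 7 mm; θ ← 0°
rotate_crank_by(-25°): θ ← 0° -25° = -25°
rotate_crank_by(+83°): θ ← -25° +83° = 58°
rotate_crank_by(+58°): θ ← 58° +58° = 116°
rotate_crank_by(-59°): θ ← 116° -59° = 57°
rotate_crank_by(-24°): θ ← 57° -24° = 33°
crank pin P = (r cos θ, r sin θ) = (32.708152, 21.240922)
h = r sin θ − e = 21.240922 − 7 = 14.240922
x = r cos θ + √(L² − h²) = 32.708152 + √(36864.0 − 202.8039) = 32.708152 + 191.471137 = 224.179289

224.1793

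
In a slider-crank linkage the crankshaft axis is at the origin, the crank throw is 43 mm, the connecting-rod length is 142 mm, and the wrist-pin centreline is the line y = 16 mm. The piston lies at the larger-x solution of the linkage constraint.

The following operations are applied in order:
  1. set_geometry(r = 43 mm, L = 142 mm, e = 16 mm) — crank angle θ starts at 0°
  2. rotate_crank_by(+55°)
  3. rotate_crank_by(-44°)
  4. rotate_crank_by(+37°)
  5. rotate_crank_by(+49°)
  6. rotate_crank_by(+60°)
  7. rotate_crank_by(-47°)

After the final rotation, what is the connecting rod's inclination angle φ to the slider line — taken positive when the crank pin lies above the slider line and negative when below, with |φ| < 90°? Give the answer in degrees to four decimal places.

set_geometry: r = 43 mm, L = 142 mm, e = 16 mm; θ ← 0°
rotate_crank_by(+55°): θ ← 0° +55° = 55°
rotate_crank_by(-44°): θ ← 55° -44° = 11°
rotate_crank_by(+37°): θ ← 11° +37° = 48°
rotate_crank_by(+49°): θ ← 48° +49° = 97°
rotate_crank_by(+60°): θ ← 97° +60° = 157°
rotate_crank_by(-47°): θ ← 157° -47° = 110°
crank pin P = (r cos θ, r sin θ) = (-14.706866, 40.406783)
h = r sin θ − e = 40.406783 − 16 = 24.406783
sin φ = h / L = 24.406783 / 142 = 0.17187875
φ = arcsin(0.17187875) = 9.897072°

9.8971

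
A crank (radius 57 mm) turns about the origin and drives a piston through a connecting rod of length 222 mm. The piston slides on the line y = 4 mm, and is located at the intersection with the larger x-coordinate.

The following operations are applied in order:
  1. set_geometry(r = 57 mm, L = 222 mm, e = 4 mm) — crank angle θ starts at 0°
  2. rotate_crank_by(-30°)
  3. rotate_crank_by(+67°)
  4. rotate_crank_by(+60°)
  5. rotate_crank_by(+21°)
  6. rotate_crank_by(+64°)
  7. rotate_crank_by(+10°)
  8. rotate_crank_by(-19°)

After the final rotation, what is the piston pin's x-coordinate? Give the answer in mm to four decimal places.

set_geometry: r = 57 mm, L = 222 mm, e = 4 mm; θ ← 0°
rotate_crank_by(-30°): θ ← 0° -30° = -30°
rotate_crank_by(+67°): θ ← -30° +67° = 37°
rotate_crank_by(+60°): θ ← 37° +60° = 97°
rotate_crank_by(+21°): θ ← 97° +21° = 118°
rotate_crank_by(+64°): θ ← 118° +64° = 182°
rotate_crank_by(+10°): θ ← 182° +10° = 192°
rotate_crank_by(-19°): θ ← 192° -19° = 173°
crank pin P = (r cos θ, r sin θ) = (-56.575131, 6.946553)
h = r sin θ − e = 6.946553 − 4 = 2.946553
x = r cos θ + √(L² − h²) = -56.575131 + √(49284.0 − 8.6822) = -56.575131 + 221.980445 = 165.405314

165.4053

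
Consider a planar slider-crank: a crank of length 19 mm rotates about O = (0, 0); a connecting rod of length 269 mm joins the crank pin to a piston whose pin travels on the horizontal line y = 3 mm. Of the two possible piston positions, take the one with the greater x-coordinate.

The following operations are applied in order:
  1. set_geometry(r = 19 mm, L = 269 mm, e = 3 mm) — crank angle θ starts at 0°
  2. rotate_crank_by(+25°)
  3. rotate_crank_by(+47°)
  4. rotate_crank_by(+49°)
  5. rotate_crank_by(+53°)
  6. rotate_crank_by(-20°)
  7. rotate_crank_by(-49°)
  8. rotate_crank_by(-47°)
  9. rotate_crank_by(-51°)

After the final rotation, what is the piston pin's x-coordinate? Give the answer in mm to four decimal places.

set_geometry: r = 19 mm, L = 269 mm, e = 3 mm; θ ← 0°
rotate_crank_by(+25°): θ ← 0° +25° = 25°
rotate_crank_by(+47°): θ ← 25° +47° = 72°
rotate_crank_by(+49°): θ ← 72° +49° = 121°
rotate_crank_by(+53°): θ ← 121° +53° = 174°
rotate_crank_by(-20°): θ ← 174° -20° = 154°
rotate_crank_by(-49°): θ ← 154° -49° = 105°
rotate_crank_by(-47°): θ ← 105° -47° = 58°
rotate_crank_by(-51°): θ ← 58° -51° = 7°
crank pin P = (r cos θ, r sin θ) = (18.858377, 2.315518)
h = r sin θ − e = 2.315518 − 3 = -0.684482
x = r cos θ + √(L² − h²) = 18.858377 + √(72361.0 − 0.4685) = 18.858377 + 268.999129 = 287.857506

287.8575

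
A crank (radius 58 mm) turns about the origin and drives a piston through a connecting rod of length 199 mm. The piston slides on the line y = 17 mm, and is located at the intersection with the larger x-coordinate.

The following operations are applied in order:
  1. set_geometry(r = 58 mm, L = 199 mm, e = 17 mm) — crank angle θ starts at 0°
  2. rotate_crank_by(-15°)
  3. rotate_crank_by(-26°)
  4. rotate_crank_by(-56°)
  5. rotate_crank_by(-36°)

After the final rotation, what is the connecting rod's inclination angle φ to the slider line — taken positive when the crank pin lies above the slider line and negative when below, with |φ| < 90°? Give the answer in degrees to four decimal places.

-17.3727

set_geometry: r = 58 mm, L = 199 mm, e = 17 mm; θ ← 0°
rotate_crank_by(-15°): θ ← 0° -15° = -15°
rotate_crank_by(-26°): θ ← -15° -26° = -41°
rotate_crank_by(-56°): θ ← -41° -56° = -97°
rotate_crank_by(-36°): θ ← -97° -36° = -133°
crank pin P = (r cos θ, r sin θ) = (-39.555905, -42.418515)
h = r sin θ − e = -42.418515 − 17 = -59.418515
sin φ = h / L = -59.418515 / 199 = -0.29858550
φ = arcsin(-0.29858550) = -17.372665°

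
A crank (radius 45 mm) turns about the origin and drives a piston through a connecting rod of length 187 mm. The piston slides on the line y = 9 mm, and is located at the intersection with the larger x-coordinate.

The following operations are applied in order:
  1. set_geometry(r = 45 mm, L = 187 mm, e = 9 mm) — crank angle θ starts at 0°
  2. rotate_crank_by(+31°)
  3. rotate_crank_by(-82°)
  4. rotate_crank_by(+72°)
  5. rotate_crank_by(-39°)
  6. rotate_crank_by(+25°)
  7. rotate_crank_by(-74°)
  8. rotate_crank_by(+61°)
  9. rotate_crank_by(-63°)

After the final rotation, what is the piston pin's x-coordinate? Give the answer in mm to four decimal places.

196.0345

set_geometry: r = 45 mm, L = 187 mm, e = 9 mm; θ ← 0°
rotate_crank_by(+31°): θ ← 0° +31° = 31°
rotate_crank_by(-82°): θ ← 31° -82° = -51°
rotate_crank_by(+72°): θ ← -51° +72° = 21°
rotate_crank_by(-39°): θ ← 21° -39° = -18°
rotate_crank_by(+25°): θ ← -18° +25° = 7°
rotate_crank_by(-74°): θ ← 7° -74° = -67°
rotate_crank_by(+61°): θ ← -67° +61° = -6°
rotate_crank_by(-63°): θ ← -6° -63° = -69°
crank pin P = (r cos θ, r sin θ) = (16.126558, -42.011119)
h = r sin θ − e = -42.011119 − 9 = -51.011119
x = r cos θ + √(L² − h²) = 16.126558 + √(34969.0 − 2602.1343) = 16.126558 + 179.907937 = 196.034495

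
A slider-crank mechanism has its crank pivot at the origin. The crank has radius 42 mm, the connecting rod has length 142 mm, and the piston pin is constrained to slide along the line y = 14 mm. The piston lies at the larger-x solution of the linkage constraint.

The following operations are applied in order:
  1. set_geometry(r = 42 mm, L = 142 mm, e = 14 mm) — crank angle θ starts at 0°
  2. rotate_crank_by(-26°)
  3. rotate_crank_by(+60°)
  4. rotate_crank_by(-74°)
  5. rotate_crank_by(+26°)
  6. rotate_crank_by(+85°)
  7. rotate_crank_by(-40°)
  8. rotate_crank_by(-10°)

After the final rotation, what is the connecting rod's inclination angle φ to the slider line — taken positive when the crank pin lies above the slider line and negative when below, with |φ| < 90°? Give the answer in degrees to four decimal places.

0.4243

set_geometry: r = 42 mm, L = 142 mm, e = 14 mm; θ ← 0°
rotate_crank_by(-26°): θ ← 0° -26° = -26°
rotate_crank_by(+60°): θ ← -26° +60° = 34°
rotate_crank_by(-74°): θ ← 34° -74° = -40°
rotate_crank_by(+26°): θ ← -40° +26° = -14°
rotate_crank_by(+85°): θ ← -14° +85° = 71°
rotate_crank_by(-40°): θ ← 71° -40° = 31°
rotate_crank_by(-10°): θ ← 31° -10° = 21°
crank pin P = (r cos θ, r sin θ) = (39.210378, 15.051454)
h = r sin θ − e = 15.051454 − 14 = 1.051454
sin φ = h / L = 1.051454 / 142 = 0.00740460
φ = arcsin(0.00740460) = 0.424256°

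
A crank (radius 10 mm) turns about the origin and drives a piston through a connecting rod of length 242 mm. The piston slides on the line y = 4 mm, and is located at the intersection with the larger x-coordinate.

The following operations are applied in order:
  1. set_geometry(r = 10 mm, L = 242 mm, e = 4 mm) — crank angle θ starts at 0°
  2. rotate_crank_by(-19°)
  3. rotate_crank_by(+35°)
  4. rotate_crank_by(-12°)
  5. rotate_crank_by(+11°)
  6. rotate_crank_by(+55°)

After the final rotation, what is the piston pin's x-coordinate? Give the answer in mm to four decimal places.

set_geometry: r = 10 mm, L = 242 mm, e = 4 mm; θ ← 0°
rotate_crank_by(-19°): θ ← 0° -19° = -19°
rotate_crank_by(+35°): θ ← -19° +35° = 16°
rotate_crank_by(-12°): θ ← 16° -12° = 4°
rotate_crank_by(+11°): θ ← 4° +11° = 15°
rotate_crank_by(+55°): θ ← 15° +55° = 70°
crank pin P = (r cos θ, r sin θ) = (3.420201, 9.396926)
h = r sin θ − e = 9.396926 − 4 = 5.396926
x = r cos θ + √(L² − h²) = 3.420201 + √(58564.0 − 29.1268) = 3.420201 + 241.939813 = 245.360015

245.3600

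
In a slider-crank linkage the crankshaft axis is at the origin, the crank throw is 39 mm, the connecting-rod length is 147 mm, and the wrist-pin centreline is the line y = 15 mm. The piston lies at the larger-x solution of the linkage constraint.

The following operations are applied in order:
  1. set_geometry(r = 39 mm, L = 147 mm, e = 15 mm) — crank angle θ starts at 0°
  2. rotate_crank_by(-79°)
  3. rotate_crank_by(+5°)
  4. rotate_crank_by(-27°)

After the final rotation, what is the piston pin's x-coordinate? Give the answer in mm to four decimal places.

set_geometry: r = 39 mm, L = 147 mm, e = 15 mm; θ ← 0°
rotate_crank_by(-79°): θ ← 0° -79° = -79°
rotate_crank_by(+5°): θ ← -79° +5° = -74°
rotate_crank_by(-27°): θ ← -74° -27° = -101°
crank pin P = (r cos θ, r sin θ) = (-7.441551, -38.283460)
h = r sin θ − e = -38.283460 − 15 = -53.283460
x = r cos θ + √(L² − h²) = -7.441551 + √(21609.0 − 2839.1271) = -7.441551 + 137.003186 = 129.561635

129.5616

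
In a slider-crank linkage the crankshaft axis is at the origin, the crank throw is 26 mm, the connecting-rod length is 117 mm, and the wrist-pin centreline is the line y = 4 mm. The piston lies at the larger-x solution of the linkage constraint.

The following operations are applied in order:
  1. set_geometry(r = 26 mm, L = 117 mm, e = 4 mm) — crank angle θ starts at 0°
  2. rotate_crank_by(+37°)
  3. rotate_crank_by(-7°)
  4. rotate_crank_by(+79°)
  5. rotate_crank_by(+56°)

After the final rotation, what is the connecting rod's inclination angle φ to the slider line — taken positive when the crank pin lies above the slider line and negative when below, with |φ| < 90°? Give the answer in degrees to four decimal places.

set_geometry: r = 26 mm, L = 117 mm, e = 4 mm; θ ← 0°
rotate_crank_by(+37°): θ ← 0° +37° = 37°
rotate_crank_by(-7°): θ ← 37° -7° = 30°
rotate_crank_by(+79°): θ ← 30° +79° = 109°
rotate_crank_by(+56°): θ ← 109° +56° = 165°
crank pin P = (r cos θ, r sin θ) = (-25.114071, 6.729295)
h = r sin θ − e = 6.729295 − 4 = 2.729295
sin φ = h / L = 2.729295 / 117 = 0.02332731
φ = arcsin(0.02332731) = 1.336678°

1.3367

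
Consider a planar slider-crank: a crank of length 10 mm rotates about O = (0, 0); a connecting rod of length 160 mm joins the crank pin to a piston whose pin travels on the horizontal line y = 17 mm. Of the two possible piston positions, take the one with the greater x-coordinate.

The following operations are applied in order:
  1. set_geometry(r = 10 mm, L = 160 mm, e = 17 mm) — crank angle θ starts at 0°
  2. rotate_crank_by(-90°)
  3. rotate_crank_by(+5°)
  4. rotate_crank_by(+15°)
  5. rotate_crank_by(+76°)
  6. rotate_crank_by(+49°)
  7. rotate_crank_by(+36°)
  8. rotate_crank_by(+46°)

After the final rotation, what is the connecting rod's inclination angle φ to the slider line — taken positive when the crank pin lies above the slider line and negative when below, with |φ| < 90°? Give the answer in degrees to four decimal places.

-3.6479

set_geometry: r = 10 mm, L = 160 mm, e = 17 mm; θ ← 0°
rotate_crank_by(-90°): θ ← 0° -90° = -90°
rotate_crank_by(+5°): θ ← -90° +5° = -85°
rotate_crank_by(+15°): θ ← -85° +15° = -70°
rotate_crank_by(+76°): θ ← -70° +76° = 6°
rotate_crank_by(+49°): θ ← 6° +49° = 55°
rotate_crank_by(+36°): θ ← 55° +36° = 91°
rotate_crank_by(+46°): θ ← 91° +46° = 137°
crank pin P = (r cos θ, r sin θ) = (-7.313537, 6.819984)
h = r sin θ − e = 6.819984 − 17 = -10.180016
sin φ = h / L = -10.180016 / 160 = -0.06362510
φ = arcsin(-0.06362510) = -3.647914°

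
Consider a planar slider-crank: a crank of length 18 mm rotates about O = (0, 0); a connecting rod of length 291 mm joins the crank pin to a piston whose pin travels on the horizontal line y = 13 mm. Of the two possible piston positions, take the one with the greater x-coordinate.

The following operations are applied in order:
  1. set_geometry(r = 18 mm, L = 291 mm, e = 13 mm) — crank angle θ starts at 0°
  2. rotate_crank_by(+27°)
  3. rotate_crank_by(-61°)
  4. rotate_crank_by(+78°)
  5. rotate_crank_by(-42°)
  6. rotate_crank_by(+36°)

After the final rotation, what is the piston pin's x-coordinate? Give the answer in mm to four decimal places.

set_geometry: r = 18 mm, L = 291 mm, e = 13 mm; θ ← 0°
rotate_crank_by(+27°): θ ← 0° +27° = 27°
rotate_crank_by(-61°): θ ← 27° -61° = -34°
rotate_crank_by(+78°): θ ← -34° +78° = 44°
rotate_crank_by(-42°): θ ← 44° -42° = 2°
rotate_crank_by(+36°): θ ← 2° +36° = 38°
crank pin P = (r cos θ, r sin θ) = (14.184194, 11.081907)
h = r sin θ − e = 11.081907 − 13 = -1.918093
x = r cos θ + √(L² − h²) = 14.184194 + √(84681.0 − 3.6791) = 14.184194 + 290.993678 = 305.177872

305.1779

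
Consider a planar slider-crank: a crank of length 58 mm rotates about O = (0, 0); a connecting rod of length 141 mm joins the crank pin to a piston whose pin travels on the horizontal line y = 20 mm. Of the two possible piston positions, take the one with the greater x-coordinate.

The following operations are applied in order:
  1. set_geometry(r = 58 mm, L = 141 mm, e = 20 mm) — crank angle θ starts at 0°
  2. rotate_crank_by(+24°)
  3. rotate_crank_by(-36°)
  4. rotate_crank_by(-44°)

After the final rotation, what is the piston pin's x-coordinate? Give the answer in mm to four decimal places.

set_geometry: r = 58 mm, L = 141 mm, e = 20 mm; θ ← 0°
rotate_crank_by(+24°): θ ← 0° +24° = 24°
rotate_crank_by(-36°): θ ← 24° -36° = -12°
rotate_crank_by(-44°): θ ← -12° -44° = -56°
crank pin P = (r cos θ, r sin θ) = (32.433188, -48.084179)
h = r sin θ − e = -48.084179 − 20 = -68.084179
x = r cos θ + √(L² − h²) = 32.433188 + √(19881.0 − 4635.4555) = 32.433188 + 123.472849 = 155.906038

155.9060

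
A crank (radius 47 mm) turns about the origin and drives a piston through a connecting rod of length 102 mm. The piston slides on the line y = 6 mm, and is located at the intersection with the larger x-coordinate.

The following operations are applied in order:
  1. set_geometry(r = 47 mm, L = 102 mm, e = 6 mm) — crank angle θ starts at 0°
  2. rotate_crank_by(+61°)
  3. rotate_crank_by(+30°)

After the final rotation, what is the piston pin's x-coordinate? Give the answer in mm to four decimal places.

92.5799

set_geometry: r = 47 mm, L = 102 mm, e = 6 mm; θ ← 0°
rotate_crank_by(+61°): θ ← 0° +61° = 61°
rotate_crank_by(+30°): θ ← 61° +30° = 91°
crank pin P = (r cos θ, r sin θ) = (-0.820263, 46.992842)
h = r sin θ − e = 46.992842 − 6 = 40.992842
x = r cos θ + √(L² − h²) = -0.820263 + √(10404.0 − 1680.4131) = -0.820263 + 93.400144 = 92.579881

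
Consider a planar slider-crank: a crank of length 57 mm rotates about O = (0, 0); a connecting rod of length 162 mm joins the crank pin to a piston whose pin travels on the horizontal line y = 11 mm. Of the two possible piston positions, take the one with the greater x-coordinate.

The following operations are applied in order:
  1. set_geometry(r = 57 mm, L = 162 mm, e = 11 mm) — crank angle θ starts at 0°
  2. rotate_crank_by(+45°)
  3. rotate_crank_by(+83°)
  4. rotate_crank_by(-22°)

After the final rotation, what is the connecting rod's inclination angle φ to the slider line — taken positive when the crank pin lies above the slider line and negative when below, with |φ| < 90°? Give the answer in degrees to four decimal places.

15.6833

set_geometry: r = 57 mm, L = 162 mm, e = 11 mm; θ ← 0°
rotate_crank_by(+45°): θ ← 0° +45° = 45°
rotate_crank_by(+83°): θ ← 45° +83° = 128°
rotate_crank_by(-22°): θ ← 128° -22° = 106°
crank pin P = (r cos θ, r sin θ) = (-15.711329, 54.791917)
h = r sin θ − e = 54.791917 − 11 = 43.791917
sin φ = h / L = 43.791917 / 162 = 0.27032047
φ = arcsin(0.27032047) = 15.683338°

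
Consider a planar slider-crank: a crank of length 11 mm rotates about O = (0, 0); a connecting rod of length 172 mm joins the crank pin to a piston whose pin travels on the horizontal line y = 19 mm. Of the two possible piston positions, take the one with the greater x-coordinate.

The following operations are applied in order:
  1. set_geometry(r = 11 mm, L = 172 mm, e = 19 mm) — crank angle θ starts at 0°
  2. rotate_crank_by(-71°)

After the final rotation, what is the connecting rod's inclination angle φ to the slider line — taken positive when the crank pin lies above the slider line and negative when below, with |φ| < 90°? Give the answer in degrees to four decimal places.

-9.8421

set_geometry: r = 11 mm, L = 172 mm, e = 19 mm; θ ← 0°
rotate_crank_by(-71°): θ ← 0° -71° = -71°
crank pin P = (r cos θ, r sin θ) = (3.581250, -10.400704)
h = r sin θ − e = -10.400704 − 19 = -29.400704
sin φ = h / L = -29.400704 / 172 = -0.17093433
φ = arcsin(-0.17093433) = -9.842147°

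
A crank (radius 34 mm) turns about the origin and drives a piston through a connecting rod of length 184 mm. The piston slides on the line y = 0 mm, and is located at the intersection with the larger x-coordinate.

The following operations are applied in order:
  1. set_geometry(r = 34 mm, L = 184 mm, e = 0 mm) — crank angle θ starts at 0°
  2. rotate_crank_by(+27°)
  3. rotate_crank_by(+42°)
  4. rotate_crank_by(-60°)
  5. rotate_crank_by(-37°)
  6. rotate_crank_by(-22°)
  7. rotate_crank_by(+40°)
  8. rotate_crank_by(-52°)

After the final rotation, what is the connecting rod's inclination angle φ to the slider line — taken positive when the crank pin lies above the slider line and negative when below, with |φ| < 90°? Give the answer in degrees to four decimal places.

set_geometry: r = 34 mm, L = 184 mm, e = 0 mm; θ ← 0°
rotate_crank_by(+27°): θ ← 0° +27° = 27°
rotate_crank_by(+42°): θ ← 27° +42° = 69°
rotate_crank_by(-60°): θ ← 69° -60° = 9°
rotate_crank_by(-37°): θ ← 9° -37° = -28°
rotate_crank_by(-22°): θ ← -28° -22° = -50°
rotate_crank_by(+40°): θ ← -50° +40° = -10°
rotate_crank_by(-52°): θ ← -10° -52° = -62°
crank pin P = (r cos θ, r sin θ) = (15.962033, -30.020218)
h = r sin θ − e = -30.020218 − 0 = -30.020218
sin φ = h / L = -30.020218 / 184 = -0.16315336
φ = arcsin(-0.16315336) = -9.389976°

-9.3900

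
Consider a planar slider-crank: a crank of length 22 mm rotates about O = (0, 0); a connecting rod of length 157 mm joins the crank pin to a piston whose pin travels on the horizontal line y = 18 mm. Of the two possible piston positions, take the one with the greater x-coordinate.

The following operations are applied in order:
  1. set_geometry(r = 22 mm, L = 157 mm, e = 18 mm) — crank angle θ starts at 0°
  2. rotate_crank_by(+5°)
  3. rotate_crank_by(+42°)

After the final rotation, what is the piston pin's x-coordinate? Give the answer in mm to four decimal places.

set_geometry: r = 22 mm, L = 157 mm, e = 18 mm; θ ← 0°
rotate_crank_by(+5°): θ ← 0° +5° = 5°
rotate_crank_by(+42°): θ ← 5° +42° = 47°
crank pin P = (r cos θ, r sin θ) = (15.003964, 16.089781)
h = r sin θ − e = 16.089781 − 18 = -1.910219
x = r cos θ + √(L² − h²) = 15.003964 + √(24649.0 − 3.6489) = 15.003964 + 156.988379 = 171.992343

171.9923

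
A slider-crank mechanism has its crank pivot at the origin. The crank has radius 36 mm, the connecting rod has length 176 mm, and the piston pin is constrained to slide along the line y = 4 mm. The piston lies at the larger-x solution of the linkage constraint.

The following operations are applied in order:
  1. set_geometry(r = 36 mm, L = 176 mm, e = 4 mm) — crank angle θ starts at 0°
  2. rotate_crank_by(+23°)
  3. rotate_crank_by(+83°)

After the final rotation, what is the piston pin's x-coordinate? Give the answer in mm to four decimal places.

set_geometry: r = 36 mm, L = 176 mm, e = 4 mm; θ ← 0°
rotate_crank_by(+23°): θ ← 0° +23° = 23°
rotate_crank_by(+83°): θ ← 23° +83° = 106°
crank pin P = (r cos θ, r sin θ) = (-9.922945, 34.605421)
h = r sin θ − e = 34.605421 − 4 = 30.605421
x = r cos θ + √(L² − h²) = -9.922945 + √(30976.0 − 936.6918) = -9.922945 + 173.318517 = 163.395572

163.3956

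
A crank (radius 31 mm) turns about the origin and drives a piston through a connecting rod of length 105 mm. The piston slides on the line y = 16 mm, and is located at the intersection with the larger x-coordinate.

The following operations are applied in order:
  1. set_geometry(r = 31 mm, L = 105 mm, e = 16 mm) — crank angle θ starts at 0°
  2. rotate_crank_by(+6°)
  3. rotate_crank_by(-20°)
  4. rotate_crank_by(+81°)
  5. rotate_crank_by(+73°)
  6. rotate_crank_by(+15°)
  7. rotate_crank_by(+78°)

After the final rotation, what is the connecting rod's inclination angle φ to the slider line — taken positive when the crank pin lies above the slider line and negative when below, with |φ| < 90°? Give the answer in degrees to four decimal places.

set_geometry: r = 31 mm, L = 105 mm, e = 16 mm; θ ← 0°
rotate_crank_by(+6°): θ ← 0° +6° = 6°
rotate_crank_by(-20°): θ ← 6° -20° = -14°
rotate_crank_by(+81°): θ ← -14° +81° = 67°
rotate_crank_by(+73°): θ ← 67° +73° = 140°
rotate_crank_by(+15°): θ ← 140° +15° = 155°
rotate_crank_by(+78°): θ ← 155° +78° = 233°
crank pin P = (r cos θ, r sin θ) = (-18.656266, -24.757701)
h = r sin θ − e = -24.757701 − 16 = -40.757701
sin φ = h / L = -40.757701 / 105 = -0.38816858
φ = arcsin(-0.38816858) = -22.840591°

-22.8406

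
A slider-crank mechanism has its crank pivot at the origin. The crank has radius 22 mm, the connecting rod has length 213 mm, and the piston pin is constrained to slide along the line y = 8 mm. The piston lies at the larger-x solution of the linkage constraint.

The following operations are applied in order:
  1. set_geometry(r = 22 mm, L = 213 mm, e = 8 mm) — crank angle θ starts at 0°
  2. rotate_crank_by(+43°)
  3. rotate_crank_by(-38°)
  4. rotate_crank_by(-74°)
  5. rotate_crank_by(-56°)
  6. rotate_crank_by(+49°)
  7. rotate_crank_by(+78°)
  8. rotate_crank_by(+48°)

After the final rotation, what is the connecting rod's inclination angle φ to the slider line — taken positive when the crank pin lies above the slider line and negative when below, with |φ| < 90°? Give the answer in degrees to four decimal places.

2.3821

set_geometry: r = 22 mm, L = 213 mm, e = 8 mm; θ ← 0°
rotate_crank_by(+43°): θ ← 0° +43° = 43°
rotate_crank_by(-38°): θ ← 43° -38° = 5°
rotate_crank_by(-74°): θ ← 5° -74° = -69°
rotate_crank_by(-56°): θ ← -69° -56° = -125°
rotate_crank_by(+49°): θ ← -125° +49° = -76°
rotate_crank_by(+78°): θ ← -76° +78° = 2°
rotate_crank_by(+48°): θ ← 2° +48° = 50°
crank pin P = (r cos θ, r sin θ) = (14.141327, 16.852978)
h = r sin θ − e = 16.852978 − 8 = 8.852978
sin φ = h / L = 8.852978 / 213 = 0.04156328
φ = arcsin(0.04156328) = 2.382086°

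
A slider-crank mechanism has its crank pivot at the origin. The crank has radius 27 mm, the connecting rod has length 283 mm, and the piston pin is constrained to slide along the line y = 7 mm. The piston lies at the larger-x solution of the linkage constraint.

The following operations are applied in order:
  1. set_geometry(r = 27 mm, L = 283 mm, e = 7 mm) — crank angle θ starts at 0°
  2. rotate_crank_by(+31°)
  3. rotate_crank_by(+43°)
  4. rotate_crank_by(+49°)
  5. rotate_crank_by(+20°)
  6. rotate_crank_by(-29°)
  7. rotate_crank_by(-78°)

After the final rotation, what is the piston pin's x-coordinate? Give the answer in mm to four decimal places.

set_geometry: r = 27 mm, L = 283 mm, e = 7 mm; θ ← 0°
rotate_crank_by(+31°): θ ← 0° +31° = 31°
rotate_crank_by(+43°): θ ← 31° +43° = 74°
rotate_crank_by(+49°): θ ← 74° +49° = 123°
rotate_crank_by(+20°): θ ← 123° +20° = 143°
rotate_crank_by(-29°): θ ← 143° -29° = 114°
rotate_crank_by(-78°): θ ← 114° -78° = 36°
crank pin P = (r cos θ, r sin θ) = (21.843459, 15.870202)
h = r sin θ − e = 15.870202 − 7 = 8.870202
x = r cos θ + √(L² − h²) = 21.843459 + √(80089.0 − 78.6805) = 21.843459 + 282.860954 = 304.704413

304.7044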